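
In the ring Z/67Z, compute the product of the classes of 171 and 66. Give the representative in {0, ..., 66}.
30

Reduce the factors first: 171 ≡ 37 (mod 67), so 171 · 66 ≡ 37 · 66 (mod 67). 37 · 66 = 2442. Dividing by 67: 2442 = 36·67 + 30. So (171 · 66) mod 67 = 30.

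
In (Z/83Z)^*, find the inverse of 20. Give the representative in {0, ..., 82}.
20^(−1) ≡ 54 (mod 83)

Apply the extended Euclidean algorithm to (83, 20), tracking rows (r, s, t) with s·83 + t·20 = r. Each division r_prev = q·r_cur + r_new produces the new row as (previous row) − q·(current row):
  row A: (83, 1, 0)   [1·83 + 0·20 = 83]
  row B: (20, 0, 1)   [0·83 + 1·20 = 20]
  83 = 4·20 + 3   → row C = row A − 4·row B = (3, 1, −4)   [check: 1·83 − 4·20 = 3]
  20 = 6·3 + 2   → row D = row B − 6·row C = (2, −6, 25)   [check: −6·83 + 25·20 = 2]
  3 = 1·2 + 1   → row E = row C − 1·row D = (1, 7, −29)   [check: 7·83 − 29·20 = 1]
  2 = 2·1 + 0   → remainder 0, stop. gcd = 1 (last nonzero row E).
The gcd is 1, so 20 is invertible mod 83. The last nonzero row gives 7·83 − 29·20 = 1, so t = −29. So 20^(−1) ≡ −29 ≡ 54 (mod 83). Verify: 20 · 54 = 1080 ≡ 1 (mod 83). ✓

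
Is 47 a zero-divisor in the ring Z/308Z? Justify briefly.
gcd(47, 308) = 1, so 47 is a unit in Z/308Z (it has a multiplicative inverse). A unit cannot be a zero-divisor: if 47·b ≡ 0 then multiplying both sides by 47^(−1) gives b ≡ 0. So 47 is not a zero-divisor.

Final answer: NO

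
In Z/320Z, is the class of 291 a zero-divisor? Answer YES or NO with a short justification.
NO

gcd(291, 320) = 1, so 291 is a unit in Z/320Z (it has a multiplicative inverse). A unit cannot be a zero-divisor: if 291·b ≡ 0 then multiplying both sides by 291^(−1) gives b ≡ 0. So 291 is not a zero-divisor.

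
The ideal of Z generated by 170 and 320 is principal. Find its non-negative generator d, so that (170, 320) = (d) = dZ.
In the PID Z, (a, b) is generated by gcd(a, b). Compute gcd(320, 170) with the extended Euclidean algorithm, tracking rows (r, s, t) with s·320 + t·170 = r:
  row A: (320, 1, 0)   [1·320 + 0·170 = 320]
  row B: (170, 0, 1)   [0·320 + 1·170 = 170]
  320 = 1·170 + 150   → row C = row A − 1·row B = (150, 1, −1)   [check: 1·320 − 1·170 = 150]
  170 = 1·150 + 20   → row D = row B − 1·row C = (20, −1, 2)   [check: −1·320 + 2·170 = 20]
  150 = 7·20 + 10   → row E = row C − 7·row D = (10, 8, −15)   [check: 8·320 − 15·170 = 10]
  20 = 2·10 + 0   → remainder 0, stop. gcd = 10 (last nonzero row E).
So gcd(170, 320) = 10, with Bézout identity 8·320 − 15·170 = 10. Containment (⊇): the Bézout identity exhibits 10 as an element of (170, 320), giving (10) ⊆ (170, 320). Containment (⊆): since 10 | 170 and 10 | 320 (170 = 10·17, 320 = 10·32), every Z-linear combination of 170 and 320 is divisible by 10, so (170, 320) ⊆ (10). Therefore (170, 320) = (10), d = 10.

Final answer: (170, 320) = (10); d = 10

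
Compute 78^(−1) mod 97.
Apply the extended Euclidean algorithm to (97, 78), tracking rows (r, s, t) with s·97 + t·78 = r. Each division r_prev = q·r_cur + r_new produces the new row as (previous row) − q·(current row):
  row A: (97, 1, 0)   [1·97 + 0·78 = 97]
  row B: (78, 0, 1)   [0·97 + 1·78 = 78]
  97 = 1·78 + 19   → row C = row A − 1·row B = (19, 1, −1)   [check: 1·97 − 1·78 = 19]
  78 = 4·19 + 2   → row D = row B − 4·row C = (2, −4, 5)   [check: −4·97 + 5·78 = 2]
  19 = 9·2 + 1   → row E = row C − 9·row D = (1, 37, −46)   [check: 37·97 − 46·78 = 1]
  2 = 2·1 + 0   → remainder 0, stop. gcd = 1 (last nonzero row E).
The gcd is 1, so 78 is invertible mod 97. The last nonzero row gives 37·97 − 46·78 = 1, so t = −46. So 78^(−1) ≡ −46 ≡ 51 (mod 97). Verify: 78 · 51 = 3978 ≡ 1 (mod 97). ✓

Final answer: 78^(−1) ≡ 51 (mod 97)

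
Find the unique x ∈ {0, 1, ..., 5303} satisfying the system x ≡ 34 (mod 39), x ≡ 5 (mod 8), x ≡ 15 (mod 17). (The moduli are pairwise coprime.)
x ≡ 1477 (mod 5304); the representative in [0, 5304) is 1477

The moduli 39, 8, 17 are pairwise coprime, so by the CRT there is a unique solution mod 39·8·17 = 5304.
Solve by successive substitution. Start with x ≡ 34 (mod 39).
  Combine with x ≡ 5 (mod 8): write x = 34 + 39·t and require 34 + 39·t ≡ 5 (mod 8), i.e. 39·t ≡ 5 − 34 ≡ 3 (mod 8). Since 39^(−1) ≡ 7 (mod 8) (39 ≡ 7 (mod 8)), t ≡ 7·3 ≡ 5 (mod 8). So x ≡ 34 + 39·5 = 229 (mod 312).
  Combine with x ≡ 15 (mod 17): write x = 229 + 312·t and require 229 + 312·t ≡ 15 (mod 17), i.e. 312·t ≡ 15 − 229 ≡ 7 (mod 17). Since 312^(−1) ≡ 3 (mod 17) (312 ≡ 6 (mod 17)), t ≡ 3·7 ≡ 4 (mod 17). So x ≡ 229 + 312·4 = 1477 (mod 5304).
Unique solution in [0, 5304): x = 1477.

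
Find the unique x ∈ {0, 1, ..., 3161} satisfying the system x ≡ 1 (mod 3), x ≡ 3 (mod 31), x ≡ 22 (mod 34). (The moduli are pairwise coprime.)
The moduli 3, 31, 34 are pairwise coprime, so by the CRT there is a unique solution mod 3·31·34 = 3162.
Solve by successive substitution. Start with x ≡ 1 (mod 3).
  Combine with x ≡ 3 (mod 31): write x = 1 + 3·t and require 1 + 3·t ≡ 3 (mod 31), i.e. 3·t ≡ 3 − 1 ≡ 2 (mod 31). Since 3^(−1) ≡ 21 (mod 31), t ≡ 21·2 ≡ 11 (mod 31). So x ≡ 1 + 3·11 = 34 (mod 93).
  Combine with x ≡ 22 (mod 34): write x = 34 + 93·t and require 34 + 93·t ≡ 22 (mod 34), i.e. 93·t ≡ 22 − 34 ≡ 22 (mod 34). Since 93^(−1) ≡ 15 (mod 34) (93 ≡ 25 (mod 34)), t ≡ 15·22 ≡ 24 (mod 34). So x ≡ 34 + 93·24 = 2266 (mod 3162).
Unique solution in [0, 3162): x = 2266.

Final answer: x ≡ 2266 (mod 3162); the representative in [0, 3162) is 2266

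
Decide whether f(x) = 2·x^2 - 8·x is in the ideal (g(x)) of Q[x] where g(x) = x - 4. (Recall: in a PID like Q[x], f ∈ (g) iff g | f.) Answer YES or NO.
YES

In Q[x] the ideal (g) consists of all multiples of g, so f ∈ (g) iff g | f, i.e. iff the remainder of f on division by g is 0. Divide f by g (g is monic, so eliminate the leading term of the running remainder at each step):
  leading term 2·x^2: subtract (2·x)·g(x) = 2·x^2 - 8·x, leaving 0
The remainder is 0, so f(x) = g(x) · h(x) with h(x) = 2·x. Hence g | f, i.e. f ∈ (g).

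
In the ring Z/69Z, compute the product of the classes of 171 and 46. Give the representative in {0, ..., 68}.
0

Reduce the factors first: 171 ≡ 33 (mod 69), so 171 · 46 ≡ 33 · 46 (mod 69). 33 · 46 = 1518. Dividing by 69: 1518 = 22·69 + 0. So (171 · 46) mod 69 = 0.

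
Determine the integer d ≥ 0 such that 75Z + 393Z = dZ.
(75, 393) = (3); d = 3

In the PID Z, (a, b) is generated by gcd(a, b). Compute gcd(393, 75) with the extended Euclidean algorithm, tracking rows (r, s, t) with s·393 + t·75 = r:
  row A: (393, 1, 0)   [1·393 + 0·75 = 393]
  row B: (75, 0, 1)   [0·393 + 1·75 = 75]
  393 = 5·75 + 18   → row C = row A − 5·row B = (18, 1, −5)   [check: 1·393 − 5·75 = 18]
  75 = 4·18 + 3   → row D = row B − 4·row C = (3, −4, 21)   [check: −4·393 + 21·75 = 3]
  18 = 6·3 + 0   → remainder 0, stop. gcd = 3 (last nonzero row D).
So gcd(75, 393) = 3, with Bézout identity −4·393 + 21·75 = 3. Containment (⊇): the Bézout identity exhibits 3 as an element of (75, 393), giving (3) ⊆ (75, 393). Containment (⊆): since 3 | 75 and 3 | 393 (75 = 3·25, 393 = 3·131), every Z-linear combination of 75 and 393 is divisible by 3, so (75, 393) ⊆ (3). Therefore (75, 393) = (3), d = 3.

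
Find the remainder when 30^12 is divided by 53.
Use repeated squaring. Binary(12) = 1100. Walk through the bits of the exponent 12 left-to-right: at each bit after the leading one, square the running value, then multiply by 30 if the bit is 1 (always reducing mod 53):
  bit 1 = 1 (leading): start with 30.
  bit 2 = 1: square 30^2 = 900 ≡ 52; bit is 1, so multiply 52·30 = 1560 ≡ 23 (mod 53).
  bit 3 = 0: square 23^2 = 529 ≡ 52 (mod 53).
  bit 4 = 0: square 52^2 = 2704 ≡ 1 (mod 53).
Final value: 30^12 ≡ 1 (mod 53).

Final answer: 1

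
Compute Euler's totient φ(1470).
φ is multiplicative, with φ(p^e) = p^e − p^(e−1). Factorise 1470 = 2 · 3 · 5 · 7^2. Then
  φ(1470) = (2 − 1) · (3 − 1) · (5 − 1) · (7^2 − 7^1) = 1 · 2 · 4 · 42 = 336.

Final answer: φ(1470) = 336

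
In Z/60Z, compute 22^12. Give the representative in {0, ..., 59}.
16

Use repeated squaring. Binary(12) = 1100. Walk through the bits of the exponent 12 left-to-right: at each bit after the leading one, square the running value, then multiply by 22 if the bit is 1 (always reducing mod 60):
  bit 1 = 1 (leading): start with 22.
  bit 2 = 1: square 22^2 = 484 ≡ 4; bit is 1, so multiply 4·22 = 88 ≡ 28 (mod 60).
  bit 3 = 0: square 28^2 = 784 ≡ 4 (mod 60).
  bit 4 = 0: square 4^2 = 16 (mod 60).
Final value: 22^12 ≡ 16 (mod 60).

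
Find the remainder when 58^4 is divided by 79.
Use repeated squaring. Binary(4) = 100. Walk through the bits of the exponent 4 left-to-right: at each bit after the leading one, square the running value, then multiply by 58 if the bit is 1 (always reducing mod 79):
  bit 1 = 1 (leading): start with 58.
  bit 2 = 0: square 58^2 = 3364 ≡ 46 (mod 79).
  bit 3 = 0: square 46^2 = 2116 ≡ 62 (mod 79).
Final value: 58^4 ≡ 62 (mod 79).

Final answer: 62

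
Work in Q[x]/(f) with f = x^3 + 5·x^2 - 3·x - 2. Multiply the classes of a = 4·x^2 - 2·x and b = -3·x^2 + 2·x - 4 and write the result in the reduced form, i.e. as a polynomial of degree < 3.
a · b ≡ -426·x^2 + 206·x + 148 (mod f(x))

First multiply in Q[x] without reducing: a · b = -12·x^4 + 14·x^3 - 20·x^2 + 8·x. Now divide by f(x) = x^3 + 5·x^2 - 3·x - 2, eliminating the leading term at each step:
  leading term -12·x^4: subtract (-12·x)·f(x) = -12·x^4 - 60·x^3 + 36·x^2 + 24·x, leaving 74·x^3 - 56·x^2 - 16·x
  leading term 74·x^3: subtract (74)·f(x) = 74·x^3 + 370·x^2 - 222·x - 148, leaving -426·x^2 + 206·x + 148
The degree is now < 3, so this is the remainder. Hence a · b ≡ -426·x^2 + 206·x + 148 in Q[x]/(f).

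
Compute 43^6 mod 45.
19

Use repeated squaring. Binary(6) = 110. Walk through the bits of the exponent 6 left-to-right: at each bit after the leading one, square the running value, then multiply by 43 if the bit is 1 (always reducing mod 45):
  bit 1 = 1 (leading): start with 43.
  bit 2 = 1: square 43^2 = 1849 ≡ 4; bit is 1, so multiply 4·43 = 172 ≡ 37 (mod 45).
  bit 3 = 0: square 37^2 = 1369 ≡ 19 (mod 45).
Final value: 43^6 ≡ 19 (mod 45).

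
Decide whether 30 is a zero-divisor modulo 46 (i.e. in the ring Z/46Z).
gcd(30, 46) = 2 > 1, so 30 is not a unit in Z/46Z. In Z/nZ every nonzero non-unit is a zero-divisor: explicitly, take b = 46/gcd = 23 ≠ 0 (mod 46); then 30·23 = 690 = 15·46, i.e. 30·23 ≡ 0 (mod 46). So 30 is a zero-divisor.

Final answer: YES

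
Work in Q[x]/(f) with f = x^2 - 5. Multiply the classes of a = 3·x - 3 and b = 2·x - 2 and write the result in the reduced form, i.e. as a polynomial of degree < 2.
First multiply in Q[x] without reducing: a · b = 6·x^2 - 12·x + 6. Now divide by f(x) = x^2 - 5, eliminating the leading term at each step:
  leading term 6·x^2: subtract (6)·f(x) = 6·x^2 - 30, leaving 36 - 12·x
The degree is now < 2, so this is the remainder. Hence a · b ≡ 36 - 12·x in Q[x]/(f).

Final answer: a · b ≡ 36 - 12·x (mod f(x))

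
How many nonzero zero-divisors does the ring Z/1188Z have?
In Z/1188Z each nonzero element is either a unit (gcd with 1188 is 1) or a zero-divisor (gcd > 1). The number of units is φ(1188): factorise 1188 = 2^2 · 3^3 · 11, so φ(1188) = (2^2 − 2^1) · (3^3 − 3^2) · (11 − 1) = 2 · 18 · 10 = 360. The nonzero elements number 1188 − 1 = 1187. Hence the nonzero zero-divisors number 1187 − 360 = 827.

Final answer: Z/1188Z has 827 nonzero zero-divisors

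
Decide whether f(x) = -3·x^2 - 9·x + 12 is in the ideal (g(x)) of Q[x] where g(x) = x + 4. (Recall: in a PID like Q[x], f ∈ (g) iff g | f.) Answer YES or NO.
YES

In Q[x] the ideal (g) consists of all multiples of g, so f ∈ (g) iff g | f, i.e. iff the remainder of f on division by g is 0. Divide f by g (g is monic, so eliminate the leading term of the running remainder at each step):
  leading term -3·x^2: subtract (-3·x)·g(x) = -3·x^2 - 12·x, leaving 3·x + 12
  leading term 3·x: subtract (3)·g(x) = 3·x + 12, leaving 0
The remainder is 0, so f(x) = g(x) · h(x) with h(x) = 3 - 3·x. Hence g | f, i.e. f ∈ (g).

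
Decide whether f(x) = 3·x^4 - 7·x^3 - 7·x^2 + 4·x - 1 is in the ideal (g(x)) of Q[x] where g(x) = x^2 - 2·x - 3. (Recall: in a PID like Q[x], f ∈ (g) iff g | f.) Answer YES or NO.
In Q[x] the ideal (g) consists of all multiples of g, so f ∈ (g) iff g | f, i.e. iff the remainder of f on division by g is 0. Divide f by g (g is monic, so eliminate the leading term of the running remainder at each step):
  leading term 3·x^4: subtract (3·x^2)·g(x) = 3·x^4 - 6·x^3 - 9·x^2, leaving -x^3 + 2·x^2 + 4·x - 1
  leading term -x^3: subtract (-x)·g(x) = -x^3 + 2·x^2 + 3·x, leaving x - 1
The remainder r(x) = x - 1 ≠ 0 (and deg r < deg g), so g ∤ f, i.e. f ∉ (g).

Final answer: NO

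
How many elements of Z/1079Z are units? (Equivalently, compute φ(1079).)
An element a ∈ Z/1079Z is a unit iff gcd(a, 1079) = 1, so the number of units is φ(1079). φ is multiplicative, with φ(p^e) = p^e − p^(e−1). Factorise 1079 = 13 · 83. Then
  φ(1079) = (13 − 1) · (83 − 1) = 12 · 82 = 984.

Final answer: Z/1079Z has φ(1079) = 984 units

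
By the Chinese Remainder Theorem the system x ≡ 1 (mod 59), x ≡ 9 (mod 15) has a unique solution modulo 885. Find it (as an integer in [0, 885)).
x ≡ 414 (mod 885); the representative in [0, 885) is 414

The moduli 59, 15 are pairwise coprime, so by the CRT there is a unique solution mod 59·15 = 885.
Solve by successive substitution. Start with x ≡ 1 (mod 59).
  Combine with x ≡ 9 (mod 15): write x = 1 + 59·t and require 1 + 59·t ≡ 9 (mod 15), i.e. 59·t ≡ 9 − 1 ≡ 8 (mod 15). Since 59^(−1) ≡ 14 (mod 15) (59 ≡ 14 (mod 15)), t ≡ 14·8 ≡ 7 (mod 15). So x ≡ 1 + 59·7 = 414 (mod 885).
Unique solution in [0, 885): x = 414.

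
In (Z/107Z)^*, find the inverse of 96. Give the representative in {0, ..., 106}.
Apply the extended Euclidean algorithm to (107, 96), tracking rows (r, s, t) with s·107 + t·96 = r. Each division r_prev = q·r_cur + r_new produces the new row as (previous row) − q·(current row):
  row A: (107, 1, 0)   [1·107 + 0·96 = 107]
  row B: (96, 0, 1)   [0·107 + 1·96 = 96]
  107 = 1·96 + 11   → row C = row A − 1·row B = (11, 1, −1)   [check: 1·107 − 1·96 = 11]
  96 = 8·11 + 8   → row D = row B − 8·row C = (8, −8, 9)   [check: −8·107 + 9·96 = 8]
  11 = 1·8 + 3   → row E = row C − 1·row D = (3, 9, −10)   [check: 9·107 − 10·96 = 3]
  8 = 2·3 + 2   → row F = row D − 2·row E = (2, −26, 29)   [check: −26·107 + 29·96 = 2]
  3 = 1·2 + 1   → row G = row E − 1·row F = (1, 35, −39)   [check: 35·107 − 39·96 = 1]
  2 = 2·1 + 0   → remainder 0, stop. gcd = 1 (last nonzero row G).
The gcd is 1, so 96 is invertible mod 107. The last nonzero row gives 35·107 − 39·96 = 1, so t = −39. So 96^(−1) ≡ −39 ≡ 68 (mod 107). Verify: 96 · 68 = 6528 ≡ 1 (mod 107). ✓

Final answer: 96^(−1) ≡ 68 (mod 107)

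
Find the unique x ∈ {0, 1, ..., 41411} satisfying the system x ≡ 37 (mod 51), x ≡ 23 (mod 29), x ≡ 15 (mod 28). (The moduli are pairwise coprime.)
The moduli 51, 29, 28 are pairwise coprime, so by the CRT there is a unique solution mod 51·29·28 = 41412.
Solve by successive substitution. Start with x ≡ 37 (mod 51).
  Combine with x ≡ 23 (mod 29): write x = 37 + 51·t and require 37 + 51·t ≡ 23 (mod 29), i.e. 51·t ≡ 23 − 37 ≡ 15 (mod 29). Since 51^(−1) ≡ 4 (mod 29) (51 ≡ 22 (mod 29)), t ≡ 4·15 ≡ 2 (mod 29). So x ≡ 37 + 51·2 = 139 (mod 1479).
  Combine with x ≡ 15 (mod 28): write x = 139 + 1479·t and require 139 + 1479·t ≡ 15 (mod 28), i.e. 1479·t ≡ 15 − 139 ≡ 16 (mod 28). Since 1479^(−1) ≡ 11 (mod 28) (1479 ≡ 23 (mod 28)), t ≡ 11·16 ≡ 8 (mod 28). So x ≡ 139 + 1479·8 = 11971 (mod 41412).
Unique solution in [0, 41412): x = 11971.

Final answer: x ≡ 11971 (mod 41412); the representative in [0, 41412) is 11971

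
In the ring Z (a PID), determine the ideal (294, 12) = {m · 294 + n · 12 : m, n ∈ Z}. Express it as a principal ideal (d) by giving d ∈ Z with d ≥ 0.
In the PID Z, (a, b) is generated by gcd(a, b). Compute gcd(294, 12) with the extended Euclidean algorithm, tracking rows (r, s, t) with s·294 + t·12 = r:
  row A: (294, 1, 0)   [1·294 + 0·12 = 294]
  row B: (12, 0, 1)   [0·294 + 1·12 = 12]
  294 = 24·12 + 6   → row C = row A − 24·row B = (6, 1, −24)   [check: 1·294 − 24·12 = 6]
  12 = 2·6 + 0   → remainder 0, stop. gcd = 6 (last nonzero row C).
So gcd(294, 12) = 6, with Bézout identity 1·294 − 24·12 = 6. Containment (⊇): the Bézout identity exhibits 6 as an element of (294, 12), giving (6) ⊆ (294, 12). Containment (⊆): since 6 | 294 and 6 | 12 (294 = 6·49, 12 = 6·2), every Z-linear combination of 294 and 12 is divisible by 6, so (294, 12) ⊆ (6). Therefore (294, 12) = (6), d = 6.

Final answer: (294, 12) = (6); d = 6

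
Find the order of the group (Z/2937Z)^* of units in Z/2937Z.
|(Z/2937Z)^*| = 1760

(Z/2937Z)^* consists of the classes a with gcd(a, 2937) = 1, so its order is φ(2937). φ is multiplicative, with φ(p^e) = p^e − p^(e−1). Factorise 2937 = 3 · 11 · 89. Then
  φ(2937) = (3 − 1) · (11 − 1) · (89 − 1) = 2 · 10 · 88 = 1760.
Thus |(Z/2937Z)^*| = 1760.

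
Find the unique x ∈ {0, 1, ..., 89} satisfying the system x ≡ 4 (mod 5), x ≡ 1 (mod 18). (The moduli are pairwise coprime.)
x ≡ 19 (mod 90); the representative in [0, 90) is 19

The moduli 5, 18 are pairwise coprime, so by the CRT there is a unique solution mod 5·18 = 90.
Solve by successive substitution. Start with x ≡ 4 (mod 5).
  Combine with x ≡ 1 (mod 18): write x = 4 + 5·t and require 4 + 5·t ≡ 1 (mod 18), i.e. 5·t ≡ 1 − 4 ≡ 15 (mod 18). Since 5^(−1) ≡ 11 (mod 18), t ≡ 11·15 ≡ 3 (mod 18). So x ≡ 4 + 5·3 = 19 (mod 90).
Unique solution in [0, 90): x = 19.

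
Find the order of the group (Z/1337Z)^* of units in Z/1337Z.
|(Z/1337Z)^*| = 1140

(Z/1337Z)^* consists of the classes a with gcd(a, 1337) = 1, so its order is φ(1337). φ is multiplicative, with φ(p^e) = p^e − p^(e−1). Factorise 1337 = 7 · 191. Then
  φ(1337) = (7 − 1) · (191 − 1) = 6 · 190 = 1140.
Thus |(Z/1337Z)^*| = 1140.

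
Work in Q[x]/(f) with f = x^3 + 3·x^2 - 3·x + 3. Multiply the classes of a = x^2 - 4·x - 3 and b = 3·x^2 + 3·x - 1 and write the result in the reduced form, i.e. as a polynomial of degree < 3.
First multiply in Q[x] without reducing: a · b = 3·x^4 - 9·x^3 - 22·x^2 - 5·x + 3. Now divide by f(x) = x^3 + 3·x^2 - 3·x + 3, eliminating the leading term at each step:
  leading term 3·x^4: subtract (3·x)·f(x) = 3·x^4 + 9·x^3 - 9·x^2 + 9·x, leaving -18·x^3 - 13·x^2 - 14·x + 3
  leading term -18·x^3: subtract (-18)·f(x) = -18·x^3 - 54·x^2 + 54·x - 54, leaving 41·x^2 - 68·x + 57
The degree is now < 3, so this is the remainder. Hence a · b ≡ 41·x^2 - 68·x + 57 in Q[x]/(f).

Final answer: a · b ≡ 41·x^2 - 68·x + 57 (mod f(x))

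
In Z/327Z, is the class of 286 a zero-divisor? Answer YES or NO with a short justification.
NO

gcd(286, 327) = 1, so 286 is a unit in Z/327Z (it has a multiplicative inverse). A unit cannot be a zero-divisor: if 286·b ≡ 0 then multiplying both sides by 286^(−1) gives b ≡ 0. So 286 is not a zero-divisor.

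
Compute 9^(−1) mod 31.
9^(−1) ≡ 7 (mod 31)

Apply the extended Euclidean algorithm to (31, 9), tracking rows (r, s, t) with s·31 + t·9 = r. Each division r_prev = q·r_cur + r_new produces the new row as (previous row) − q·(current row):
  row A: (31, 1, 0)   [1·31 + 0·9 = 31]
  row B: (9, 0, 1)   [0·31 + 1·9 = 9]
  31 = 3·9 + 4   → row C = row A − 3·row B = (4, 1, −3)   [check: 1·31 − 3·9 = 4]
  9 = 2·4 + 1   → row D = row B − 2·row C = (1, −2, 7)   [check: −2·31 + 7·9 = 1]
  4 = 4·1 + 0   → remainder 0, stop. gcd = 1 (last nonzero row D).
The gcd is 1, so 9 is invertible mod 31. The last nonzero row gives −2·31 + 7·9 = 1, so t = 7. So 9^(−1) ≡ 7 (mod 31). Verify: 9 · 7 = 63 ≡ 1 (mod 31). ✓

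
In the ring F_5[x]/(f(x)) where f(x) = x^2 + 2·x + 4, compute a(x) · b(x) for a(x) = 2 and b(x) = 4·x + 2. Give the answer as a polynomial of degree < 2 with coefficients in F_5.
a · b ≡ 3·x + 4 (mod f(x))

Multiply as integer polynomials: a · b = 8·x + 4. Reducing coefficients mod 5: a · b ≡ 3·x + 4. This already has degree < 2, so no reduction by f is needed. Hence a · b ≡ 3·x + 4 in F_5[x]/(f).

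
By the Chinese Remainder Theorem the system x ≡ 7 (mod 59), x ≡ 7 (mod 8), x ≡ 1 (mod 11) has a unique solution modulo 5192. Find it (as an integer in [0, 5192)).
The moduli 59, 8, 11 are pairwise coprime, so by the CRT there is a unique solution mod 59·8·11 = 5192.
Solve by successive substitution. Start with x ≡ 7 (mod 59).
  Combine with x ≡ 7 (mod 8): write x = 7 + 59·t and require 7 + 59·t ≡ 7 (mod 8), i.e. 59·t ≡ 7 − 7 ≡ 0 (mod 8). Since 59^(−1) ≡ 3 (mod 8) (59 ≡ 3 (mod 8)), t ≡ 3·0 ≡ 0 (mod 8). So x ≡ 7 + 59·0 = 7 (mod 472).
  Combine with x ≡ 1 (mod 11): write x = 7 + 472·t and require 7 + 472·t ≡ 1 (mod 11), i.e. 472·t ≡ 1 − 7 ≡ 5 (mod 11). Since 472^(−1) ≡ 10 (mod 11) (472 ≡ 10 (mod 11)), t ≡ 10·5 ≡ 6 (mod 11). So x ≡ 7 + 472·6 = 2839 (mod 5192).
Unique solution in [0, 5192): x = 2839.

Final answer: x ≡ 2839 (mod 5192); the representative in [0, 5192) is 2839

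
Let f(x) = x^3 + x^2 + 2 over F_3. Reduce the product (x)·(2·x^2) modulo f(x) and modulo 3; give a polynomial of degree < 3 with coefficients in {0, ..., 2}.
a · b ≡ x^2 + 2 (mod f(x))

Multiply as integer polynomials: a · b = 2·x^3. Reducing coefficients mod 3: a · b ≡ 2·x^3. Now divide by f(x) = x^3 + x^2 + 2 in F_3[x], eliminating the leading term at each step:
  leading term 2·x^3: subtract (2)·f(x) = 2·x^3 + 2·x^2 + 1, leaving x^2 + 2 (coefficients mod 3)
The degree is now < 3, so this is the remainder. Hence a · b ≡ x^2 + 2 in F_3[x]/(f).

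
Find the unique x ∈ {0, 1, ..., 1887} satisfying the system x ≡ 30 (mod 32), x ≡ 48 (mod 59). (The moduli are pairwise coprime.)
The moduli 32, 59 are pairwise coprime, so by the CRT there is a unique solution mod 32·59 = 1888.
Solve by successive substitution. Start with x ≡ 30 (mod 32).
  Combine with x ≡ 48 (mod 59): write x = 30 + 32·t and require 30 + 32·t ≡ 48 (mod 59), i.e. 32·t ≡ 48 − 30 ≡ 18 (mod 59). Since 32^(−1) ≡ 24 (mod 59), t ≡ 24·18 ≡ 19 (mod 59). So x ≡ 30 + 32·19 = 638 (mod 1888).
Unique solution in [0, 1888): x = 638.

Final answer: x ≡ 638 (mod 1888); the representative in [0, 1888) is 638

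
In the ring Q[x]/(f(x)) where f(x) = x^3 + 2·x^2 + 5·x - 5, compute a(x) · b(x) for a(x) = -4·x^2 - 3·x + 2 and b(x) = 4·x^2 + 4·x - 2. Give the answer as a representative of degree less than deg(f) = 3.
a · b ≡ 76·x^2 - 86·x + 16 (mod f(x))

First multiply in Q[x] without reducing: a · b = -16·x^4 - 28·x^3 + 4·x^2 + 14·x - 4. Now divide by f(x) = x^3 + 2·x^2 + 5·x - 5, eliminating the leading term at each step:
  leading term -16·x^4: subtract (-16·x)·f(x) = -16·x^4 - 32·x^3 - 80·x^2 + 80·x, leaving 4·x^3 + 84·x^2 - 66·x - 4
  leading term 4·x^3: subtract (4)·f(x) = 4·x^3 + 8·x^2 + 20·x - 20, leaving 76·x^2 - 86·x + 16
The degree is now < 3, so this is the remainder. Hence a · b ≡ 76·x^2 - 86·x + 16 in Q[x]/(f).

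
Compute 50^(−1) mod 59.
50^(−1) ≡ 13 (mod 59)

Apply the extended Euclidean algorithm to (59, 50), tracking rows (r, s, t) with s·59 + t·50 = r. Each division r_prev = q·r_cur + r_new produces the new row as (previous row) − q·(current row):
  row A: (59, 1, 0)   [1·59 + 0·50 = 59]
  row B: (50, 0, 1)   [0·59 + 1·50 = 50]
  59 = 1·50 + 9   → row C = row A − 1·row B = (9, 1, −1)   [check: 1·59 − 1·50 = 9]
  50 = 5·9 + 5   → row D = row B − 5·row C = (5, −5, 6)   [check: −5·59 + 6·50 = 5]
  9 = 1·5 + 4   → row E = row C − 1·row D = (4, 6, −7)   [check: 6·59 − 7·50 = 4]
  5 = 1·4 + 1   → row F = row D − 1·row E = (1, −11, 13)   [check: −11·59 + 13·50 = 1]
  4 = 4·1 + 0   → remainder 0, stop. gcd = 1 (last nonzero row F).
The gcd is 1, so 50 is invertible mod 59. The last nonzero row gives −11·59 + 13·50 = 1, so t = 13. So 50^(−1) ≡ 13 (mod 59). Verify: 50 · 13 = 650 ≡ 1 (mod 59). ✓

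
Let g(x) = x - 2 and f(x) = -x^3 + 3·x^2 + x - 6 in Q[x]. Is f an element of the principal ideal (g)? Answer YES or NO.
In Q[x] the ideal (g) consists of all multiples of g, so f ∈ (g) iff g | f, i.e. iff the remainder of f on division by g is 0. Divide f by g (g is monic, so eliminate the leading term of the running remainder at each step):
  leading term -x^3: subtract (-x^2)·g(x) = -x^3 + 2·x^2, leaving x^2 + x - 6
  leading term x^2: subtract (x)·g(x) = x^2 - 2·x, leaving 3·x - 6
  leading term 3·x: subtract (3)·g(x) = 3·x - 6, leaving 0
The remainder is 0, so f(x) = g(x) · h(x) with h(x) = -x^2 + x + 3. Hence g | f, i.e. f ∈ (g).

Final answer: YES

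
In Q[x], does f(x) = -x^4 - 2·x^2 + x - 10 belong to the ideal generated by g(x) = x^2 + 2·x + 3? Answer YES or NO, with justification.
NO

In Q[x] the ideal (g) consists of all multiples of g, so f ∈ (g) iff g | f, i.e. iff the remainder of f on division by g is 0. Divide f by g (g is monic, so eliminate the leading term of the running remainder at each step):
  leading term -x^4: subtract (-x^2)·g(x) = -x^4 - 2·x^3 - 3·x^2, leaving 2·x^3 + x^2 + x - 10
  leading term 2·x^3: subtract (2·x)·g(x) = 2·x^3 + 4·x^2 + 6·x, leaving -3·x^2 - 5·x - 10
  leading term -3·x^2: subtract (-3)·g(x) = -3·x^2 - 6·x - 9, leaving x - 1
The remainder r(x) = x - 1 ≠ 0 (and deg r < deg g), so g ∤ f, i.e. f ∉ (g).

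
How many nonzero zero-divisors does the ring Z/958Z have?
In Z/958Z each nonzero element is either a unit (gcd with 958 is 1) or a zero-divisor (gcd > 1). The number of units is φ(958): factorise 958 = 2 · 479, so φ(958) = (2 − 1) · (479 − 1) = 1 · 478 = 478. The nonzero elements number 958 − 1 = 957. Hence the nonzero zero-divisors number 957 − 478 = 479.

Final answer: Z/958Z has 479 nonzero zero-divisors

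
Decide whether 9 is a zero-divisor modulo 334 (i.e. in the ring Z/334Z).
gcd(9, 334) = 1, so 9 is a unit in Z/334Z (it has a multiplicative inverse). A unit cannot be a zero-divisor: if 9·b ≡ 0 then multiplying both sides by 9^(−1) gives b ≡ 0. So 9 is not a zero-divisor.

Final answer: NO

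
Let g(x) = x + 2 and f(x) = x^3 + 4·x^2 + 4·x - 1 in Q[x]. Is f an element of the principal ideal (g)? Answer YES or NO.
In Q[x] the ideal (g) consists of all multiples of g, so f ∈ (g) iff g | f, i.e. iff the remainder of f on division by g is 0. Divide f by g (g is monic, so eliminate the leading term of the running remainder at each step):
  leading term x^3: subtract (x^2)·g(x) = x^3 + 2·x^2, leaving 2·x^2 + 4·x - 1
  leading term 2·x^2: subtract (2·x)·g(x) = 2·x^2 + 4·x, leaving -1
The remainder r(x) = -1 ≠ 0 (and deg r < deg g), so g ∤ f, i.e. f ∉ (g).

Final answer: NO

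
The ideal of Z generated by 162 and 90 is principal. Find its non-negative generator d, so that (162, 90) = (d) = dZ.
(162, 90) = (18); d = 18

In the PID Z, (a, b) is generated by gcd(a, b). Compute gcd(162, 90) with the extended Euclidean algorithm, tracking rows (r, s, t) with s·162 + t·90 = r:
  row A: (162, 1, 0)   [1·162 + 0·90 = 162]
  row B: (90, 0, 1)   [0·162 + 1·90 = 90]
  162 = 1·90 + 72   → row C = row A − 1·row B = (72, 1, −1)   [check: 1·162 − 1·90 = 72]
  90 = 1·72 + 18   → row D = row B − 1·row C = (18, −1, 2)   [check: −1·162 + 2·90 = 18]
  72 = 4·18 + 0   → remainder 0, stop. gcd = 18 (last nonzero row D).
So gcd(162, 90) = 18, with Bézout identity −1·162 + 2·90 = 18. Containment (⊇): the Bézout identity exhibits 18 as an element of (162, 90), giving (18) ⊆ (162, 90). Containment (⊆): since 18 | 162 and 18 | 90 (162 = 18·9, 90 = 18·5), every Z-linear combination of 162 and 90 is divisible by 18, so (162, 90) ⊆ (18). Therefore (162, 90) = (18), d = 18.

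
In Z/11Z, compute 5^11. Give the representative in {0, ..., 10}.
5

Use repeated squaring. Binary(11) = 1011. Walk through the bits of the exponent 11 left-to-right: at each bit after the leading one, square the running value, then multiply by 5 if the bit is 1 (always reducing mod 11):
  bit 1 = 1 (leading): start with 5.
  bit 2 = 0: square 5^2 = 25 ≡ 3 (mod 11).
  bit 3 = 1: square 3^2 = 9; bit is 1, so multiply 9·5 = 45 ≡ 1 (mod 11).
  bit 4 = 1: square 1^2 = 1; bit is 1, so multiply 1·5 = 5 (mod 11).
Final value: 5^11 ≡ 5 (mod 11).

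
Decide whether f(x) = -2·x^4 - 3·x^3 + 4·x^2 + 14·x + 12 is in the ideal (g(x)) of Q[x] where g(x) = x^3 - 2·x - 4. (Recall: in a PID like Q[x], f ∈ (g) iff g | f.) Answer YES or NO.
In Q[x] the ideal (g) consists of all multiples of g, so f ∈ (g) iff g | f, i.e. iff the remainder of f on division by g is 0. Divide f by g (g is monic, so eliminate the leading term of the running remainder at each step):
  leading term -2·x^4: subtract (-2·x)·g(x) = -2·x^4 + 4·x^2 + 8·x, leaving -3·x^3 + 6·x + 12
  leading term -3·x^3: subtract (-3)·g(x) = -3·x^3 + 6·x + 12, leaving 0
The remainder is 0, so f(x) = g(x) · h(x) with h(x) = -2·x - 3. Hence g | f, i.e. f ∈ (g).

Final answer: YES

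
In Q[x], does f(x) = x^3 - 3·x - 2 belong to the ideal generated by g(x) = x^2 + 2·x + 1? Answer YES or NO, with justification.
In Q[x] the ideal (g) consists of all multiples of g, so f ∈ (g) iff g | f, i.e. iff the remainder of f on division by g is 0. Divide f by g (g is monic, so eliminate the leading term of the running remainder at each step):
  leading term x^3: subtract (x)·g(x) = x^3 + 2·x^2 + x, leaving -2·x^2 - 4·x - 2
  leading term -2·x^2: subtract (-2)·g(x) = -2·x^2 - 4·x - 2, leaving 0
The remainder is 0, so f(x) = g(x) · h(x) with h(x) = x - 2. Hence g | f, i.e. f ∈ (g).

Final answer: YES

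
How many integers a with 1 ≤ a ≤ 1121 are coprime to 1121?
The number of a ∈ {1, ..., 1121} with gcd(a, 1121) = 1 is by definition Euler's totient φ(1121). φ is multiplicative, with φ(p^e) = p^e − p^(e−1). Factorise 1121 = 19 · 59. Then
  φ(1121) = (19 − 1) · (59 − 1) = 18 · 58 = 1044.
So there are 1044 such integers.

Final answer: 1044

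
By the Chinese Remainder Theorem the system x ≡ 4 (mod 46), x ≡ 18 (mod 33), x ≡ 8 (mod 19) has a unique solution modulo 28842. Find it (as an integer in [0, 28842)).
x ≡ 1338 (mod 28842); the representative in [0, 28842) is 1338

The moduli 46, 33, 19 are pairwise coprime, so by the CRT there is a unique solution mod 46·33·19 = 28842.
Solve by successive substitution. Start with x ≡ 4 (mod 46).
  Combine with x ≡ 18 (mod 33): write x = 4 + 46·t and require 4 + 46·t ≡ 18 (mod 33), i.e. 46·t ≡ 18 − 4 ≡ 14 (mod 33). Since 46^(−1) ≡ 28 (mod 33) (46 ≡ 13 (mod 33)), t ≡ 28·14 ≡ 29 (mod 33). So x ≡ 4 + 46·29 = 1338 (mod 1518).
  Combine with x ≡ 8 (mod 19): write x = 1338 + 1518·t and require 1338 + 1518·t ≡ 8 (mod 19), i.e. 1518·t ≡ 8 − 1338 ≡ 0 (mod 19). Since 1518^(−1) ≡ 9 (mod 19) (1518 ≡ 17 (mod 19)), t ≡ 9·0 ≡ 0 (mod 19). So x ≡ 1338 + 1518·0 = 1338 (mod 28842).
Unique solution in [0, 28842): x = 1338.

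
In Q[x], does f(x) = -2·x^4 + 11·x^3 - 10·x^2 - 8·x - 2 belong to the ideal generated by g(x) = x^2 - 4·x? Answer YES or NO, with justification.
In Q[x] the ideal (g) consists of all multiples of g, so f ∈ (g) iff g | f, i.e. iff the remainder of f on division by g is 0. Divide f by g (g is monic, so eliminate the leading term of the running remainder at each step):
  leading term -2·x^4: subtract (-2·x^2)·g(x) = -2·x^4 + 8·x^3, leaving 3·x^3 - 10·x^2 - 8·x - 2
  leading term 3·x^3: subtract (3·x)·g(x) = 3·x^3 - 12·x^2, leaving 2·x^2 - 8·x - 2
  leading term 2·x^2: subtract (2)·g(x) = 2·x^2 - 8·x, leaving -2
The remainder r(x) = -2 ≠ 0 (and deg r < deg g), so g ∤ f, i.e. f ∉ (g).

Final answer: NO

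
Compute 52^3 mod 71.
Use repeated squaring. Binary(3) = 11. Walk through the bits of the exponent 3 left-to-right: at each bit after the leading one, square the running value, then multiply by 52 if the bit is 1 (always reducing mod 71):
  bit 1 = 1 (leading): start with 52.
  bit 2 = 1: square 52^2 = 2704 ≡ 6; bit is 1, so multiply 6·52 = 312 ≡ 28 (mod 71).
Final value: 52^3 ≡ 28 (mod 71).

Final answer: 28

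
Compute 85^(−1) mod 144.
Apply the extended Euclidean algorithm to (144, 85), tracking rows (r, s, t) with s·144 + t·85 = r. Each division r_prev = q·r_cur + r_new produces the new row as (previous row) − q·(current row):
  row A: (144, 1, 0)   [1·144 + 0·85 = 144]
  row B: (85, 0, 1)   [0·144 + 1·85 = 85]
  144 = 1·85 + 59   → row C = row A − 1·row B = (59, 1, −1)   [check: 1·144 − 1·85 = 59]
  85 = 1·59 + 26   → row D = row B − 1·row C = (26, −1, 2)   [check: −1·144 + 2·85 = 26]
  59 = 2·26 + 7   → row E = row C − 2·row D = (7, 3, −5)   [check: 3·144 − 5·85 = 7]
  26 = 3·7 + 5   → row F = row D − 3·row E = (5, −10, 17)   [check: −10·144 + 17·85 = 5]
  7 = 1·5 + 2   → row G = row E − 1·row F = (2, 13, −22)   [check: 13·144 − 22·85 = 2]
  5 = 2·2 + 1   → row H = row F − 2·row G = (1, −36, 61)   [check: −36·144 + 61·85 = 1]
  2 = 2·1 + 0   → remainder 0, stop. gcd = 1 (last nonzero row H).
The gcd is 1, so 85 is invertible mod 144. The last nonzero row gives −36·144 + 61·85 = 1, so t = 61. So 85^(−1) ≡ 61 (mod 144). Verify: 85 · 61 = 5185 ≡ 1 (mod 144). ✓

Final answer: 85^(−1) ≡ 61 (mod 144)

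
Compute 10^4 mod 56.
Use repeated squaring. Binary(4) = 100. Walk through the bits of the exponent 4 left-to-right: at each bit after the leading one, square the running value, then multiply by 10 if the bit is 1 (always reducing mod 56):
  bit 1 = 1 (leading): start with 10.
  bit 2 = 0: square 10^2 = 100 ≡ 44 (mod 56).
  bit 3 = 0: square 44^2 = 1936 ≡ 32 (mod 56).
Final value: 10^4 ≡ 32 (mod 56).

Final answer: 32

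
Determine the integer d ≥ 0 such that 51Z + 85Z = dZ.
(51, 85) = (17); d = 17

In the PID Z, (a, b) is generated by gcd(a, b). Compute gcd(85, 51) with the extended Euclidean algorithm, tracking rows (r, s, t) with s·85 + t·51 = r:
  row A: (85, 1, 0)   [1·85 + 0·51 = 85]
  row B: (51, 0, 1)   [0·85 + 1·51 = 51]
  85 = 1·51 + 34   → row C = row A − 1·row B = (34, 1, −1)   [check: 1·85 − 1·51 = 34]
  51 = 1·34 + 17   → row D = row B − 1·row C = (17, −1, 2)   [check: −1·85 + 2·51 = 17]
  34 = 2·17 + 0   → remainder 0, stop. gcd = 17 (last nonzero row D).
So gcd(51, 85) = 17, with Bézout identity −1·85 + 2·51 = 17. Containment (⊇): the Bézout identity exhibits 17 as an element of (51, 85), giving (17) ⊆ (51, 85). Containment (⊆): since 17 | 51 and 17 | 85 (51 = 17·3, 85 = 17·5), every Z-linear combination of 51 and 85 is divisible by 17, so (51, 85) ⊆ (17). Therefore (51, 85) = (17), d = 17.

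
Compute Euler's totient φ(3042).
φ(3042) = 936

φ is multiplicative, with φ(p^e) = p^e − p^(e−1). Factorise 3042 = 2 · 3^2 · 13^2. Then
  φ(3042) = (2 − 1) · (3^2 − 3^1) · (13^2 − 13^1) = 1 · 6 · 156 = 936.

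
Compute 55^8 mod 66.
55

Use repeated squaring. Binary(8) = 1000. Walk through the bits of the exponent 8 left-to-right: at each bit after the leading one, square the running value, then multiply by 55 if the bit is 1 (always reducing mod 66):
  bit 1 = 1 (leading): start with 55.
  bit 2 = 0: square 55^2 = 3025 ≡ 55 (mod 66).
  bit 3 = 0: square 55^2 = 3025 ≡ 55 (mod 66).
  bit 4 = 0: square 55^2 = 3025 ≡ 55 (mod 66).
Final value: 55^8 ≡ 55 (mod 66).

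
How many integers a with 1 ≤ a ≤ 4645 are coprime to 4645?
3712

The number of a ∈ {1, ..., 4645} with gcd(a, 4645) = 1 is by definition Euler's totient φ(4645). φ is multiplicative, with φ(p^e) = p^e − p^(e−1). Factorise 4645 = 5 · 929. Then
  φ(4645) = (5 − 1) · (929 − 1) = 4 · 928 = 3712.
So there are 3712 such integers.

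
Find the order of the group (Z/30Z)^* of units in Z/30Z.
(Z/30Z)^* consists of the classes a with gcd(a, 30) = 1, so its order is φ(30). φ is multiplicative, with φ(p^e) = p^e − p^(e−1). Factorise 30 = 2 · 3 · 5. Then
  φ(30) = (2 − 1) · (3 − 1) · (5 − 1) = 1 · 2 · 4 = 8.
Thus |(Z/30Z)^*| = 8.

Final answer: |(Z/30Z)^*| = 8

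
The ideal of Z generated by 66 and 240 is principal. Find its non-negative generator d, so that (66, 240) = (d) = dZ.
In the PID Z, (a, b) is generated by gcd(a, b). Compute gcd(240, 66) with the extended Euclidean algorithm, tracking rows (r, s, t) with s·240 + t·66 = r:
  row A: (240, 1, 0)   [1·240 + 0·66 = 240]
  row B: (66, 0, 1)   [0·240 + 1·66 = 66]
  240 = 3·66 + 42   → row C = row A − 3·row B = (42, 1, −3)   [check: 1·240 − 3·66 = 42]
  66 = 1·42 + 24   → row D = row B − 1·row C = (24, −1, 4)   [check: −1·240 + 4·66 = 24]
  42 = 1·24 + 18   → row E = row C − 1·row D = (18, 2, −7)   [check: 2·240 − 7·66 = 18]
  24 = 1·18 + 6   → row F = row D − 1·row E = (6, −3, 11)   [check: −3·240 + 11·66 = 6]
  18 = 3·6 + 0   → remainder 0, stop. gcd = 6 (last nonzero row F).
So gcd(66, 240) = 6, with Bézout identity −3·240 + 11·66 = 6. Containment (⊇): the Bézout identity exhibits 6 as an element of (66, 240), giving (6) ⊆ (66, 240). Containment (⊆): since 6 | 66 and 6 | 240 (66 = 6·11, 240 = 6·40), every Z-linear combination of 66 and 240 is divisible by 6, so (66, 240) ⊆ (6). Therefore (66, 240) = (6), d = 6.

Final answer: (66, 240) = (6); d = 6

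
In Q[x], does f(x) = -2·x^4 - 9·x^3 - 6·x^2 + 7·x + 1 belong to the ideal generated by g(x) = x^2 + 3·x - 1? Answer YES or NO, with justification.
NO

In Q[x] the ideal (g) consists of all multiples of g, so f ∈ (g) iff g | f, i.e. iff the remainder of f on division by g is 0. Divide f by g (g is monic, so eliminate the leading term of the running remainder at each step):
  leading term -2·x^4: subtract (-2·x^2)·g(x) = -2·x^4 - 6·x^3 + 2·x^2, leaving -3·x^3 - 8·x^2 + 7·x + 1
  leading term -3·x^3: subtract (-3·x)·g(x) = -3·x^3 - 9·x^2 + 3·x, leaving x^2 + 4·x + 1
  leading term x^2: subtract (1)·g(x) = x^2 + 3·x - 1, leaving x + 2
The remainder r(x) = x + 2 ≠ 0 (and deg r < deg g), so g ∤ f, i.e. f ∉ (g).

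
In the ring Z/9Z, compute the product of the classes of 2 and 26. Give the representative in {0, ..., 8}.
7

Reduce the factors first: 26 ≡ 8 (mod 9), so 2 · 26 ≡ 2 · 8 (mod 9). 2 · 8 = 16. Dividing by 9: 16 = 1·9 + 7. So (2 · 26) mod 9 = 7.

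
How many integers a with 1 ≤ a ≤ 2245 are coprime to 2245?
The number of a ∈ {1, ..., 2245} with gcd(a, 2245) = 1 is by definition Euler's totient φ(2245). φ is multiplicative, with φ(p^e) = p^e − p^(e−1). Factorise 2245 = 5 · 449. Then
  φ(2245) = (5 − 1) · (449 − 1) = 4 · 448 = 1792.
So there are 1792 such integers.

Final answer: 1792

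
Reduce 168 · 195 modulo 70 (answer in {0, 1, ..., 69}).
0

Reduce the factors first: 168 ≡ 28, 195 ≡ 55 (mod 70), so 168 · 195 ≡ 28 · 55 (mod 70). 28 · 55 = 1540. Dividing by 70: 1540 = 22·70 + 0. So (168 · 195) mod 70 = 0.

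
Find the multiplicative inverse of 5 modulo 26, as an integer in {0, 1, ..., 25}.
5^(−1) ≡ 21 (mod 26)

Apply the extended Euclidean algorithm to (26, 5), tracking rows (r, s, t) with s·26 + t·5 = r. Each division r_prev = q·r_cur + r_new produces the new row as (previous row) − q·(current row):
  row A: (26, 1, 0)   [1·26 + 0·5 = 26]
  row B: (5, 0, 1)   [0·26 + 1·5 = 5]
  26 = 5·5 + 1   → row C = row A − 5·row B = (1, 1, −5)   [check: 1·26 − 5·5 = 1]
  5 = 5·1 + 0   → remainder 0, stop. gcd = 1 (last nonzero row C).
The gcd is 1, so 5 is invertible mod 26. The last nonzero row gives 1·26 − 5·5 = 1, so t = −5. So 5^(−1) ≡ −5 ≡ 21 (mod 26). Verify: 5 · 21 = 105 ≡ 1 (mod 26). ✓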